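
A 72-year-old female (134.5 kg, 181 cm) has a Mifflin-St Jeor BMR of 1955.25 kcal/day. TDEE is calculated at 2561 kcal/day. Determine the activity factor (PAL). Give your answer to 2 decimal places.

Activity factor = TEE ÷ BMR = 2561 ÷ 1955.25 = 1.31.

1.31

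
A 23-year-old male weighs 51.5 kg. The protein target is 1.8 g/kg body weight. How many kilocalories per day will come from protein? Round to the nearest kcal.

371 kcal/day

Protein = 1.8 g/kg × 51.5 kg = 92.7 g/day.
Protein energy = 92.7 g × 4 kcal/g = 370.8 kcal/day.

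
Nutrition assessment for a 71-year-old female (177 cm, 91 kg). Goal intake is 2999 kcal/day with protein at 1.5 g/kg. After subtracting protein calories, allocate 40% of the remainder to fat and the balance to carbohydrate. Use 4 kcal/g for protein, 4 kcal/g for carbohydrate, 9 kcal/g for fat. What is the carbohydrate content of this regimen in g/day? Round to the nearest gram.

Protein = 1.5 × 91 = 136.5 g → 136.5 × 4 = 546 kcal.
Non-protein calories = 2999 − 546 = 2453 kcal.
Fat: 40% × 2453 = 981.2 kcal; carbohydrate: 1471.8 kcal.
Carbohydrate: 1471.8 kcal ÷ 4 kcal/g = 367.95 g.

368 g/day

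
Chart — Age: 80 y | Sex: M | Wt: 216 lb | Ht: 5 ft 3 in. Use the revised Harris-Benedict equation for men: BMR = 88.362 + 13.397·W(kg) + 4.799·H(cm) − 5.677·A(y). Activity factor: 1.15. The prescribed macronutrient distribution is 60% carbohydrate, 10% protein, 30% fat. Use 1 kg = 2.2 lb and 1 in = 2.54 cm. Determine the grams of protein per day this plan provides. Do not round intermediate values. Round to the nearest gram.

Convert to metric: weight = 216 ÷ 2.2 = 98.1818 kg; height = (5×12 + 3) × 2.54 = 63 × 2.54 = 160.02 cm.
Harris-Benedict: BMR = 88.362 + 13.397(98.1818) + 4.799(160.02) − 5.677(80) = 1717.4798 kcal/day.
TEE = 1717.4798 × 1.15 = 1975.1018 kcal/day.
Protein energy = 10% × 1975.1018 = 197.5102 kcal.
Protein = 197.5102 ÷ 4 kcal/g = 49.3775 g.

49 g/day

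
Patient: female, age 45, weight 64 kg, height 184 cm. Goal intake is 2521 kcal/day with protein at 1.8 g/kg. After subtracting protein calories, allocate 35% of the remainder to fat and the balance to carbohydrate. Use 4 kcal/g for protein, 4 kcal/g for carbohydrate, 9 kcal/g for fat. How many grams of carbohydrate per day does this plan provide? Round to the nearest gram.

Protein = 1.8 × 64 = 115.2 g → 115.2 × 4 = 460.8 kcal.
Non-protein calories = 2521 − 460.8 = 2060.2 kcal.
Fat: 35% × 2060.2 = 721.07 kcal; carbohydrate: 1339.13 kcal.
Carbohydrate: 1339.13 kcal ÷ 4 kcal/g = 334.7825 g.

335 g/day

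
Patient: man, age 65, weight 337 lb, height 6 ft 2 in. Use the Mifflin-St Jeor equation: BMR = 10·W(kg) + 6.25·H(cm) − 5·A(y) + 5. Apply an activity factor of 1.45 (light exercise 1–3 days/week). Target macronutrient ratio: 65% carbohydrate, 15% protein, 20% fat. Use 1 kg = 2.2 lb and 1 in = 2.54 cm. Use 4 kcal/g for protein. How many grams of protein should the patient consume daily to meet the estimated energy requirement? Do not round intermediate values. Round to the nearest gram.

Convert to metric: weight = 337 ÷ 2.2 = 153.1818 kg; height = (6×12 + 2) × 2.54 = 74 × 2.54 = 187.96 cm.
Mifflin-St Jeor (male): BMR = 10(153.1818) + 6.25(187.96) − 5(65) + 5 = 1531.8182 + 1174.75 − 325 + 5 = 2386.5682 kcal/day.
TEE = 2386.5682 × 1.45 = 3460.5239 kcal/day.
Protein energy = 15% × 3460.5239 = 519.0786 kcal.
Protein = 519.0786 ÷ 4 kcal/g = 129.7696 g.

130 g/day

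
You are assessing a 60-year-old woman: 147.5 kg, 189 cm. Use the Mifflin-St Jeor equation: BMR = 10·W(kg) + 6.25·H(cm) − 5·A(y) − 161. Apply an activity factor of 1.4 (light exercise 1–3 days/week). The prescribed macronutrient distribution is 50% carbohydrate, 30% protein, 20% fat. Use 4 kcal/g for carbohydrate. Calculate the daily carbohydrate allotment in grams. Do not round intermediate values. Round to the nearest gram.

Mifflin-St Jeor (female): BMR = 10(147.5) + 6.25(189) − 5(60) − 161 = 1475 + 1181.25 − 300 − 161 = 2195.25 kcal/day.
TEE = 2195.25 × 1.4 = 3073.35 kcal/day.
Carbohydrate energy = 50% × 3073.35 = 1536.675 kcal.
Carbohydrate = 1536.675 ÷ 4 kcal/g = 384.1688 g.

384 g/day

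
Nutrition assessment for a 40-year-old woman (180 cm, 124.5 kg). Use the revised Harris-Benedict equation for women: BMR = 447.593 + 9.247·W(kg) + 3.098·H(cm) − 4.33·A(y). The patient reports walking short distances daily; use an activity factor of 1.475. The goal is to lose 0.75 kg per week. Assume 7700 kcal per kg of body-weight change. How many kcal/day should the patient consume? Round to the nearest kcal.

Harris-Benedict: BMR = 447.593 + 9.247(124.5) + 3.098(180) − 4.33(40) = 1983.2845 kcal/day.
TEE = 1983.2845 × 1.475 = 2925.3446 kcal/day.
Required daily deficit = 0.75 × 7700 ÷ 7 = 825 kcal/day.
Target intake = 2925.3446 − 825 = 2100.3446 kcal/day.

2100 kcal/day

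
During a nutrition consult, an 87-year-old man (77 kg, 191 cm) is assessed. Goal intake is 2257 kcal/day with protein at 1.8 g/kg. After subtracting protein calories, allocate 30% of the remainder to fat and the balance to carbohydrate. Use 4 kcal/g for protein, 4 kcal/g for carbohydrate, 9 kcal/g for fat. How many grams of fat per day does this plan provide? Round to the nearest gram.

57 g/day

Protein = 1.8 × 77 = 138.6 g → 138.6 × 4 = 554.4 kcal.
Non-protein calories = 2257 − 554.4 = 1702.6 kcal.
Fat: 30% × 1702.6 = 510.78 kcal; carbohydrate: 1191.82 kcal.
Fat: 510.78 kcal ÷ 9 kcal/g = 56.7533 g.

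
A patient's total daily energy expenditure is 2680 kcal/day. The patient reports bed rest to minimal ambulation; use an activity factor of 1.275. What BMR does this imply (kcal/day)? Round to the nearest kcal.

2102 kcal/day

BMR = TEE ÷ activity factor = 2680 ÷ 1.275 = 2101.9608 kcal/day.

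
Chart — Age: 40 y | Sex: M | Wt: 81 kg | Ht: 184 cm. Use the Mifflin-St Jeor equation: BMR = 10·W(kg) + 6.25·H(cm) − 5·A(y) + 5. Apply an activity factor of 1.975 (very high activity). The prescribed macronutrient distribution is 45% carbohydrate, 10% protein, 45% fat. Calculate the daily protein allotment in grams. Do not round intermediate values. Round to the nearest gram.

Mifflin-St Jeor (male): BMR = 10(81) + 6.25(184) − 5(40) + 5 = 810 + 1150 − 200 + 5 = 1765 kcal/day.
TEE = 1765 × 1.975 = 3485.875 kcal/day.
Protein energy = 10% × 3485.875 = 348.5875 kcal.
Protein = 348.5875 ÷ 4 kcal/g = 87.1469 g.

87 g/day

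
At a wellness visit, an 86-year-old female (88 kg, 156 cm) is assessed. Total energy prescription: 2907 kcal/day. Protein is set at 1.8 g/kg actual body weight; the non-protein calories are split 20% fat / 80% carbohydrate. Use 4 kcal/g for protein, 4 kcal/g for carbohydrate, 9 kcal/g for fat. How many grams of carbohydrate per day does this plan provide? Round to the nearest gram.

455 g/day

Protein = 1.8 × 88 = 158.4 g → 158.4 × 4 = 633.6 kcal.
Non-protein calories = 2907 − 633.6 = 2273.4 kcal.
Fat: 20% × 2273.4 = 454.68 kcal; carbohydrate: 1818.72 kcal.
Carbohydrate: 1818.72 kcal ÷ 4 kcal/g = 454.68 g.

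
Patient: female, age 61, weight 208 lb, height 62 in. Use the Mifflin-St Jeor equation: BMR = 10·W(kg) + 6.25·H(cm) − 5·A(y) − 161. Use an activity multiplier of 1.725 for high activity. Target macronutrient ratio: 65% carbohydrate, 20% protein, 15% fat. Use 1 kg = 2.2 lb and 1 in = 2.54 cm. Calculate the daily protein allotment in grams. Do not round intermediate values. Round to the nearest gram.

126 g/day

Convert to metric: weight = 208 ÷ 2.2 = 94.5455 kg; height = 62 × 2.54 = 157.48 cm.
Mifflin-St Jeor (female): BMR = 10(94.5455) + 6.25(157.48) − 5(61) − 161 = 945.4545 + 984.25 − 305 − 161 = 1463.7045 kcal/day.
TEE = 1463.7045 × 1.725 = 2524.8903 kcal/day.
Protein energy = 20% × 2524.8903 = 504.9781 kcal.
Protein = 504.9781 ÷ 4 kcal/g = 126.2445 g.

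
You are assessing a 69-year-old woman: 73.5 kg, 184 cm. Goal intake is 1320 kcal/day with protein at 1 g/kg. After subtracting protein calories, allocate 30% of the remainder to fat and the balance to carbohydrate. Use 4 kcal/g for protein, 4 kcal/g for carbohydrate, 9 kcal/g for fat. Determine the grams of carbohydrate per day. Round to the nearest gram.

180 g/day

Protein = 1 × 73.5 = 73.5 g → 73.5 × 4 = 294 kcal.
Non-protein calories = 1320 − 294 = 1026 kcal.
Fat: 30% × 1026 = 307.8 kcal; carbohydrate: 718.2 kcal.
Carbohydrate: 718.2 kcal ÷ 4 kcal/g = 179.55 g.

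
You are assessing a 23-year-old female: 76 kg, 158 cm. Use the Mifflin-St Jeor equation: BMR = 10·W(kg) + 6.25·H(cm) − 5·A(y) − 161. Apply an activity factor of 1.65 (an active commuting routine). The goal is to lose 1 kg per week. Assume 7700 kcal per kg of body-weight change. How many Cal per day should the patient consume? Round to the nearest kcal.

Mifflin-St Jeor (female): BMR = 10(76) + 6.25(158) − 5(23) − 161 = 760 + 987.5 − 115 − 161 = 1471.5 kcal/day.
TEE = 1471.5 × 1.65 = 2427.975 kcal/day.
Required daily deficit = 1 × 7700 ÷ 7 = 1100 kcal/day.
Target intake = 2427.975 − 1100 = 1327.975 kcal/day.

1328 Cal per day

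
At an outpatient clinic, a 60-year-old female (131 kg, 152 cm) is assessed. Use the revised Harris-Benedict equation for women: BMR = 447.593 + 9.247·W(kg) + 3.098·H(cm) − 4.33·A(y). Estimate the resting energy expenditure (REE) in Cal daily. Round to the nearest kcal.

1870 Cal daily

Harris-Benedict: BMR = 447.593 + 9.247(131) + 3.098(152) − 4.33(60) = 1870.046 kcal/day.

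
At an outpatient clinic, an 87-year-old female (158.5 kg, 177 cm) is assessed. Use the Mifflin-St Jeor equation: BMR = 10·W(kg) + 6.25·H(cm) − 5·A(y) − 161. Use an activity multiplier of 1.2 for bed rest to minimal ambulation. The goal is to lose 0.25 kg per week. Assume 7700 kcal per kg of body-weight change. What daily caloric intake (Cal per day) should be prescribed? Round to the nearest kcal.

Mifflin-St Jeor (female): BMR = 10(158.5) + 6.25(177) − 5(87) − 161 = 1585 + 1106.25 − 435 − 161 = 2095.25 kcal/day.
TEE = 2095.25 × 1.2 = 2514.3 kcal/day.
Required daily deficit = 0.25 × 7700 ÷ 7 = 275 kcal/day.
Target intake = 2514.3 − 275 = 2239.3 kcal/day.

2239 Cal per day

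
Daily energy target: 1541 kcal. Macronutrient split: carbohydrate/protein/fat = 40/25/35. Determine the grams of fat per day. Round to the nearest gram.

Fat energy = 35% × 1541 = 539.35 kcal.
At 9 kcal/g: 539.35 ÷ 9 = 59.9278 g.

60 g/day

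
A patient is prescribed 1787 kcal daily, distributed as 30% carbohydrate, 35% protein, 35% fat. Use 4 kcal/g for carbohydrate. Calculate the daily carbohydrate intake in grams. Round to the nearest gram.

134 g/day

Carbohydrate energy = 30% × 1787 = 536.1 kcal.
At 4 kcal/g: 536.1 ÷ 4 = 134.025 g.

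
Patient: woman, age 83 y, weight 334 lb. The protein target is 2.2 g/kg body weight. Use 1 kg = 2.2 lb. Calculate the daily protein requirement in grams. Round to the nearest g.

334 g/day

Weight in kg = 334 ÷ 2.2 = 151.8182 kg.
Protein = 2.2 g/kg × 151.8182 kg = 334 g/day.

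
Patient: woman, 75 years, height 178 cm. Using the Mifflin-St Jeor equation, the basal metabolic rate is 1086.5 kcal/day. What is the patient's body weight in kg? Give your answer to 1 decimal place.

51.0 kg

1086.5 = 10·W + 6.25(178) − 5(75) − 161
10·W = 1086.5 − 576.5 = 510, so W = 51 kg.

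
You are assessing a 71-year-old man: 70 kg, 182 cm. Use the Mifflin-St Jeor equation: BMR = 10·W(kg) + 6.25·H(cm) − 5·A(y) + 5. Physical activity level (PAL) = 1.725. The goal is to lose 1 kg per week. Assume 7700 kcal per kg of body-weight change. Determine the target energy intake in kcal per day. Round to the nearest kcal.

1466 kcal per day

Mifflin-St Jeor (male): BMR = 10(70) + 6.25(182) − 5(71) + 5 = 700 + 1137.5 − 355 + 5 = 1487.5 kcal/day.
TEE = 1487.5 × 1.725 = 2565.9375 kcal/day.
Required daily deficit = 1 × 7700 ÷ 7 = 1100 kcal/day.
Target intake = 2565.9375 − 1100 = 1465.9375 kcal/day.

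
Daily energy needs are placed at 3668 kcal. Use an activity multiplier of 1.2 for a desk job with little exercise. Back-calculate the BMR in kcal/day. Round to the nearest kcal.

BMR = TEE ÷ activity factor = 3668 ÷ 1.2 = 3056.6667 kcal/day.

3057 kcal/day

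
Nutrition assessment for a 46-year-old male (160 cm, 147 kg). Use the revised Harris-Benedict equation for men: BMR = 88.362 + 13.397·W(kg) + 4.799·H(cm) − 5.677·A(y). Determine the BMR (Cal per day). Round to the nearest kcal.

Harris-Benedict: BMR = 88.362 + 13.397(147) + 4.799(160) − 5.677(46) = 2564.419 kcal/day.

2564 Cal per day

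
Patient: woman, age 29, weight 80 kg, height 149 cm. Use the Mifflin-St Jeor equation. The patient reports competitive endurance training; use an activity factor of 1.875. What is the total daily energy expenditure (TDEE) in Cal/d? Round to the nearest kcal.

Mifflin-St Jeor (female): BMR = 10(80) + 6.25(149) − 5(29) − 161 = 800 + 931.25 − 145 − 161 = 1425.25 kcal/day.
TEE = BMR × activity factor = 1425.25 × 1.875 = 2672.3438 kcal/day.

2672 Cal/d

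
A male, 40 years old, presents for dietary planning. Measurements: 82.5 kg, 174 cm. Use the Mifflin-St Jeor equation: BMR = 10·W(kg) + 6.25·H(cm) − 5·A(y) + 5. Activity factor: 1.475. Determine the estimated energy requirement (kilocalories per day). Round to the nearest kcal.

2533 kilocalories per day

Mifflin-St Jeor (male): BMR = 10(82.5) + 6.25(174) − 5(40) + 5 = 825 + 1087.5 − 200 + 5 = 1717.5 kcal/day.
TEE = BMR × activity factor = 1717.5 × 1.475 = 2533.3125 kcal/day.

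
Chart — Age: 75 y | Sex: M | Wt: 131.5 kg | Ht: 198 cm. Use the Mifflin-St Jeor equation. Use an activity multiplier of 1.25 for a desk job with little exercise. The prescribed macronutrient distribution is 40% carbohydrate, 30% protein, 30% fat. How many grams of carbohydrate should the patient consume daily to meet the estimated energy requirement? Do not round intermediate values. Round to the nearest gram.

Mifflin-St Jeor (male): BMR = 10(131.5) + 6.25(198) − 5(75) + 5 = 1315 + 1237.5 − 375 + 5 = 2182.5 kcal/day.
TEE = 2182.5 × 1.25 = 2728.125 kcal/day.
Carbohydrate energy = 40% × 2728.125 = 1091.25 kcal.
Carbohydrate = 1091.25 ÷ 4 kcal/g = 272.8125 g.

273 g/day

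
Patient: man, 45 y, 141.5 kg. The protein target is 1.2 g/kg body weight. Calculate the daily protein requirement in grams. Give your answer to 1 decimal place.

169.8 g/day

Protein = 1.2 g/kg × 141.5 kg = 169.8 g/day.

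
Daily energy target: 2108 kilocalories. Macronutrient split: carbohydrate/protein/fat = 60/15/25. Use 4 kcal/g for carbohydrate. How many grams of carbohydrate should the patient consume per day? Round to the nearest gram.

Carbohydrate energy = 60% × 2108 = 1264.8 kcal.
At 4 kcal/g: 1264.8 ÷ 4 = 316.2 g.

316 g/day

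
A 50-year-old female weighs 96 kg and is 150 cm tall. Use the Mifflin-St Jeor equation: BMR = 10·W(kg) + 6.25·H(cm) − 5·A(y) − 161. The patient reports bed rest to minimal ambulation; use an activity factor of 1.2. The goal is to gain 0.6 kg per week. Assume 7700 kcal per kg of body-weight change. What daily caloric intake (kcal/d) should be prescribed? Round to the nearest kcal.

2444 kcal/d

Mifflin-St Jeor (female): BMR = 10(96) + 6.25(150) − 5(50) − 161 = 960 + 937.5 − 250 − 161 = 1486.5 kcal/day.
TEE = 1486.5 × 1.2 = 1783.8 kcal/day.
Required daily surplus = 0.6 × 7700 ÷ 7 = 660 kcal/day.
Target intake = 1783.8 + 660 = 2443.8 kcal/day.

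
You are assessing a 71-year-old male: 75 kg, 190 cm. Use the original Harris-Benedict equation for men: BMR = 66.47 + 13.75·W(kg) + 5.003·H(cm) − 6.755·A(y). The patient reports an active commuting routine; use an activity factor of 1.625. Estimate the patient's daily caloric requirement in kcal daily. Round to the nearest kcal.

Harris-Benedict: BMR = 66.47 + 13.75(75) + 5.003(190) − 6.755(71) = 1568.685 kcal/day.
TEE = BMR × activity factor = 1568.685 × 1.625 = 2549.1131 kcal/day.

2549 kcal daily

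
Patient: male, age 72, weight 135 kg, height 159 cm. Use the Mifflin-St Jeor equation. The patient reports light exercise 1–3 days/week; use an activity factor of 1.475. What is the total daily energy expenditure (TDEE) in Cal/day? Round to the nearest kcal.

Mifflin-St Jeor (male): BMR = 10(135) + 6.25(159) − 5(72) + 5 = 1350 + 993.75 − 360 + 5 = 1988.75 kcal/day.
TEE = BMR × activity factor = 1988.75 × 1.475 = 2933.4063 kcal/day.

2933 Cal/day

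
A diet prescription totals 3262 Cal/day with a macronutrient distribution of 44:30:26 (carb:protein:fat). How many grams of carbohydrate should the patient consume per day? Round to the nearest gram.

Carbohydrate energy = 44% × 3262 = 1435.28 kcal.
At 4 kcal/g: 1435.28 ÷ 4 = 358.82 g.

359 g/day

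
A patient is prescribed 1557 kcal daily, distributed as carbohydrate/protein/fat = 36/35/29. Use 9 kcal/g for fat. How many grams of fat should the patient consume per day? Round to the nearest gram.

Fat energy = 29% × 1557 = 451.53 kcal.
At 9 kcal/g: 451.53 ÷ 9 = 50.17 g.

50 g/day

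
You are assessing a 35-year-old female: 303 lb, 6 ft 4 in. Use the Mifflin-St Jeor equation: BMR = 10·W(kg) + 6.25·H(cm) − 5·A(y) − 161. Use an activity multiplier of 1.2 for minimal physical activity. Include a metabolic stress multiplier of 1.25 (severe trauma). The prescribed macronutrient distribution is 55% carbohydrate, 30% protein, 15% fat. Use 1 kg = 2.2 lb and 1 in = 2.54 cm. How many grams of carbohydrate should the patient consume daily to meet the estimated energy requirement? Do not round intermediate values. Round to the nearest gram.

464 g/day

Convert to metric: weight = 303 ÷ 2.2 = 137.7273 kg; height = (6×12 + 4) × 2.54 = 76 × 2.54 = 193.04 cm.
Mifflin-St Jeor (female): BMR = 10(137.7273) + 6.25(193.04) − 5(35) − 161 = 1377.2727 + 1206.5 − 175 − 161 = 2247.7727 kcal/day.
TEE = 2247.7727 × 1.2 = 2697.3273 kcal/day.
With stress factor 1.25: 2697.3273 × 1.25 = 3371.6591 kcal/day.
Carbohydrate energy = 55% × 3371.6591 = 1854.4125 kcal.
Carbohydrate = 1854.4125 ÷ 4 kcal/g = 463.6031 g.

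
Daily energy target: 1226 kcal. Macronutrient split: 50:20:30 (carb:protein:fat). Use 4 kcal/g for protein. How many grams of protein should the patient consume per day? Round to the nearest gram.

Protein energy = 20% × 1226 = 245.2 kcal.
At 4 kcal/g: 245.2 ÷ 4 = 61.3 g.

61 g/day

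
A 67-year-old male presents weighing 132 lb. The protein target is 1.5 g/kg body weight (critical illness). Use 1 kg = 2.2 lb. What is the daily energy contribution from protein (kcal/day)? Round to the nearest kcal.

360 kcal/day

Weight in kg = 132 ÷ 2.2 = 60 kg.
Protein = 1.5 g/kg × 60 kg = 90 g/day.
Protein energy = 90 g × 4 kcal/g = 360 kcal/day.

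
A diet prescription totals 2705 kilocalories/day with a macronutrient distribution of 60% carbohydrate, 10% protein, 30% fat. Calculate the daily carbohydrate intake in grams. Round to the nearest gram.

Carbohydrate energy = 60% × 2705 = 1623 kcal.
At 4 kcal/g: 1623 ÷ 4 = 405.75 g.

406 g/day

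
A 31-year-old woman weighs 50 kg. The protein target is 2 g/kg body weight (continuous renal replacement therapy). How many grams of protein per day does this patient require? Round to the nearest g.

100 g/day

Protein = 2 g/kg × 50 kg = 100 g/day.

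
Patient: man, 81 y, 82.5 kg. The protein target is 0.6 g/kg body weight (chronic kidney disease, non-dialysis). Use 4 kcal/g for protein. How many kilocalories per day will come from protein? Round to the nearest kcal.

198 kcal/day

Protein = 0.6 g/kg × 82.5 kg = 49.5 g/day.
Protein energy = 49.5 g × 4 kcal/g = 198 kcal/day.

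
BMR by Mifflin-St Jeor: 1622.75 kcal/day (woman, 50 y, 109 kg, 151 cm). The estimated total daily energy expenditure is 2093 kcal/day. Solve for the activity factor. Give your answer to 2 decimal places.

1.29

Activity factor = TEE ÷ BMR = 2093 ÷ 1622.75 = 1.29.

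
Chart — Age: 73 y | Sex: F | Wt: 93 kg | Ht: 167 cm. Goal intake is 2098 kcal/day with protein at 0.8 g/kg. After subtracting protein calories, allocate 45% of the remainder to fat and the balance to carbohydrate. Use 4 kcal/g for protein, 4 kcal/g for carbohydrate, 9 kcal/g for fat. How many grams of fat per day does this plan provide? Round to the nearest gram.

90 g/day

Protein = 0.8 × 93 = 74.4 g → 74.4 × 4 = 297.6 kcal.
Non-protein calories = 2098 − 297.6 = 1800.4 kcal.
Fat: 45% × 1800.4 = 810.18 kcal; carbohydrate: 990.22 kcal.
Fat: 810.18 kcal ÷ 9 kcal/g = 90.02 g.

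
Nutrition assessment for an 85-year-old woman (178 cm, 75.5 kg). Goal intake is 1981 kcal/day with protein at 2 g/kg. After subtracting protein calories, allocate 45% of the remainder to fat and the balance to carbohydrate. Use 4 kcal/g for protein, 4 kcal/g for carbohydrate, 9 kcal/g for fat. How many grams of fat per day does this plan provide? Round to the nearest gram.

Protein = 2 × 75.5 = 151 g → 151 × 4 = 604 kcal.
Non-protein calories = 1981 − 604 = 1377 kcal.
Fat: 45% × 1377 = 619.65 kcal; carbohydrate: 757.35 kcal.
Fat: 619.65 kcal ÷ 9 kcal/g = 68.85 g.

69 g/day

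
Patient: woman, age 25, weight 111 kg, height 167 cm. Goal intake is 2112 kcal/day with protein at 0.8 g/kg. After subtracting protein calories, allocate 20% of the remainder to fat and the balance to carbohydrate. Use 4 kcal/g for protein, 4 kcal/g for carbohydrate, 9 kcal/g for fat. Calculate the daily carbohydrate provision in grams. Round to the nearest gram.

351 g/day

Protein = 0.8 × 111 = 88.8 g → 88.8 × 4 = 355.2 kcal.
Non-protein calories = 2112 − 355.2 = 1756.8 kcal.
Fat: 20% × 1756.8 = 351.36 kcal; carbohydrate: 1405.44 kcal.
Carbohydrate: 1405.44 kcal ÷ 4 kcal/g = 351.36 g.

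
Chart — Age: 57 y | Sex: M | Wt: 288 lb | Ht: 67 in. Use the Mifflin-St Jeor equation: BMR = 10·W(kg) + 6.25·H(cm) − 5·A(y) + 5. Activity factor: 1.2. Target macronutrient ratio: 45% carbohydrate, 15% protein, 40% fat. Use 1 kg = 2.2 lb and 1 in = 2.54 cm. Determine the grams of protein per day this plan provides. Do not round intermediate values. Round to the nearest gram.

94 g/day

Convert to metric: weight = 288 ÷ 2.2 = 130.9091 kg; height = 67 × 2.54 = 170.18 cm.
Mifflin-St Jeor (male): BMR = 10(130.9091) + 6.25(170.18) − 5(57) + 5 = 1309.0909 + 1063.625 − 285 + 5 = 2092.7159 kcal/day.
TEE = 2092.7159 × 1.2 = 2511.2591 kcal/day.
Protein energy = 15% × 2511.2591 = 376.6889 kcal.
Protein = 376.6889 ÷ 4 kcal/g = 94.1722 g.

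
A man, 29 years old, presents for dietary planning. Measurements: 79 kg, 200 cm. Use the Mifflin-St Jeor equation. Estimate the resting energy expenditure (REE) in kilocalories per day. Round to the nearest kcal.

1900 kilocalories per day

Mifflin-St Jeor (male): BMR = 10(79) + 6.25(200) − 5(29) + 5 = 790 + 1250 − 145 + 5 = 1900 kcal/day.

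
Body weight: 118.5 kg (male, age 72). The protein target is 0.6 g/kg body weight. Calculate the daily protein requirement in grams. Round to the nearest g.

Protein = 0.6 g/kg × 118.5 kg = 71.1 g/day.

71 g/day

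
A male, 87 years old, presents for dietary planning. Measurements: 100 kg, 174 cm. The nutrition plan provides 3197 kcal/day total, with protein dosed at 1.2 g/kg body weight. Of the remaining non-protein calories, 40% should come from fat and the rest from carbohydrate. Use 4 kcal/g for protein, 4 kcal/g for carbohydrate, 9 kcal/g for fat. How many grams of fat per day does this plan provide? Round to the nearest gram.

Protein = 1.2 × 100 = 120 g → 120 × 4 = 480 kcal.
Non-protein calories = 3197 − 480 = 2717 kcal.
Fat: 40% × 2717 = 1086.8 kcal; carbohydrate: 1630.2 kcal.
Fat: 1086.8 kcal ÷ 9 kcal/g = 120.7556 g.

121 g/day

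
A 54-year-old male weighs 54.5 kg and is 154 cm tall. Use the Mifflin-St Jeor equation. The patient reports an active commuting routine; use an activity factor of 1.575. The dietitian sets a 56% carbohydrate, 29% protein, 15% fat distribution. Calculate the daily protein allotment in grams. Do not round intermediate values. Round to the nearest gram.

142 g/day

Mifflin-St Jeor (male): BMR = 10(54.5) + 6.25(154) − 5(54) + 5 = 545 + 962.5 − 270 + 5 = 1242.5 kcal/day.
TEE = 1242.5 × 1.575 = 1956.9375 kcal/day.
Protein energy = 29% × 1956.9375 = 567.5119 kcal.
Protein = 567.5119 ÷ 4 kcal/g = 141.878 g.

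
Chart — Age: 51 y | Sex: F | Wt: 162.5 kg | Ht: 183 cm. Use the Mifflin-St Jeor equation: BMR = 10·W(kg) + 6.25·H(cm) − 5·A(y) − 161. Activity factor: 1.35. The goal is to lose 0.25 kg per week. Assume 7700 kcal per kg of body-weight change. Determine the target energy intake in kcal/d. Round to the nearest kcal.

Mifflin-St Jeor (female): BMR = 10(162.5) + 6.25(183) − 5(51) − 161 = 1625 + 1143.75 − 255 − 161 = 2352.75 kcal/day.
TEE = 2352.75 × 1.35 = 3176.2125 kcal/day.
Required daily deficit = 0.25 × 7700 ÷ 7 = 275 kcal/day.
Target intake = 3176.2125 − 275 = 2901.2125 kcal/day.

2901 kcal/d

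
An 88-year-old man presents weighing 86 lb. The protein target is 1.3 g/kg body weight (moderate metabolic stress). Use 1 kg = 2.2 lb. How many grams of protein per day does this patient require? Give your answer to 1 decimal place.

Weight in kg = 86 ÷ 2.2 = 39.0909 kg.
Protein = 1.3 g/kg × 39.0909 kg = 50.8182 g/day.

50.8 g/day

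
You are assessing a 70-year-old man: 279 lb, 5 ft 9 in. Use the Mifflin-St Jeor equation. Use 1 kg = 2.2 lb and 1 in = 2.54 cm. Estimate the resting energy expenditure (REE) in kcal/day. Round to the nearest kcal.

2019 kcal/day

Convert to metric: weight = 279 ÷ 2.2 = 126.8182 kg; height = (5×12 + 9) × 2.54 = 69 × 2.54 = 175.26 cm.
Mifflin-St Jeor (male): BMR = 10(126.8182) + 6.25(175.26) − 5(70) + 5 = 1268.1818 + 1095.375 − 350 + 5 = 2018.5568 kcal/day.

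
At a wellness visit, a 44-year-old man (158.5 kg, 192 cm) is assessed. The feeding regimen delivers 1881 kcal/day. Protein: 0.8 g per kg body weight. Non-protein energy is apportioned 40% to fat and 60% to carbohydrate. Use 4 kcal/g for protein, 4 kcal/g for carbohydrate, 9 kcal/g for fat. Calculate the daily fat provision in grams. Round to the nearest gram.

Protein = 0.8 × 158.5 = 126.8 g → 126.8 × 4 = 507.2 kcal.
Non-protein calories = 1881 − 507.2 = 1373.8 kcal.
Fat: 40% × 1373.8 = 549.52 kcal; carbohydrate: 824.28 kcal.
Fat: 549.52 kcal ÷ 9 kcal/g = 61.0578 g.

61 g/day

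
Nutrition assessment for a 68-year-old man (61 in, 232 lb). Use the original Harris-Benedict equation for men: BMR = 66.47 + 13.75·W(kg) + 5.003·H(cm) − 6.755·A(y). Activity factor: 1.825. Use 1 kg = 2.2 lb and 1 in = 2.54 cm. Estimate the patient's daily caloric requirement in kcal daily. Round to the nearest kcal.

Convert to metric: weight = 232 ÷ 2.2 = 105.4545 kg; height = 61 × 2.54 = 154.94 cm.
Harris-Benedict: BMR = 66.47 + 13.75(105.4545) + 5.003(154.94) − 6.755(68) = 1832.2948 kcal/day.
TEE = BMR × activity factor = 1832.2948 × 1.825 = 3343.938 kcal/day.

3344 kcal daily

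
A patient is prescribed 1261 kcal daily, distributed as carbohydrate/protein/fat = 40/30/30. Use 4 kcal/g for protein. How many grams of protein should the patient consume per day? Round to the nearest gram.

Protein energy = 30% × 1261 = 378.3 kcal.
At 4 kcal/g: 378.3 ÷ 4 = 94.575 g.

95 g/day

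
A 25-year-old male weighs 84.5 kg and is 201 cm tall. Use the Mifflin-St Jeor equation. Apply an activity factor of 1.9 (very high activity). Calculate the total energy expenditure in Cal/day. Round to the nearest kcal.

3764 Cal/day

Mifflin-St Jeor (male): BMR = 10(84.5) + 6.25(201) − 5(25) + 5 = 845 + 1256.25 − 125 + 5 = 1981.25 kcal/day.
TEE = BMR × activity factor = 1981.25 × 1.9 = 3764.375 kcal/day.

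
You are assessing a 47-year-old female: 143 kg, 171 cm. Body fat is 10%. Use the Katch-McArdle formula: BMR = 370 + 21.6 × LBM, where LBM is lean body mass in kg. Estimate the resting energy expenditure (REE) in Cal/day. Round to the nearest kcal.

3150 Cal/day

LBM = 143 × (1 − 0.1) = 128.7 kg. Katch-McArdle: BMR = 370 + 21.6 × 128.7 = 3149.92 kcal/day.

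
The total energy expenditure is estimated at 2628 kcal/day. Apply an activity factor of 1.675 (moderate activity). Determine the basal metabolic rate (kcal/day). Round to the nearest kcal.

BMR = TEE ÷ activity factor = 2628 ÷ 1.675 = 1568.9552 kcal/day.

1569 kcal/day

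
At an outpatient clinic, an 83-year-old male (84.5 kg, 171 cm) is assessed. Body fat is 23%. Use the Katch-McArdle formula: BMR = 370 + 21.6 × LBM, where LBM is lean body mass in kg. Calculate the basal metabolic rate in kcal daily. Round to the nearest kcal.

1775 kcal daily

LBM = 84.5 × (1 − 0.23) = 65.065 kg. Katch-McArdle: BMR = 370 + 21.6 × 65.065 = 1775.404 kcal/day.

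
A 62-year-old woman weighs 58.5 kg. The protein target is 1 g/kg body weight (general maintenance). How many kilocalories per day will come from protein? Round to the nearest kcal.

234 kcal/day

Protein = 1 g/kg × 58.5 kg = 58.5 g/day.
Protein energy = 58.5 g × 4 kcal/g = 234 kcal/day.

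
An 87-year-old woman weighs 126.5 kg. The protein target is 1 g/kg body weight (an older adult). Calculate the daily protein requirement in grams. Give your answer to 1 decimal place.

126.5 g/day

Protein = 1 g/kg × 126.5 kg = 126.5 g/day.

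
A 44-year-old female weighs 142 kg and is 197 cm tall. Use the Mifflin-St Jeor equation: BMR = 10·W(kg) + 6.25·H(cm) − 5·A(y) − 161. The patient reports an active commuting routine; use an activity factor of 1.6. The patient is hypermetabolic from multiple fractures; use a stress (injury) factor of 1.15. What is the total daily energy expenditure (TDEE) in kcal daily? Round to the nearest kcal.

4177 kcal daily

Mifflin-St Jeor (female): BMR = 10(142) + 6.25(197) − 5(44) − 161 = 1420 + 1231.25 − 220 − 161 = 2270.25 kcal/day.
TEE = BMR × activity factor = 2270.25 × 1.6 = 3632.4 kcal/day.
Apply stress factor: 3632.4 × 1.15 = 4177.26 kcal/day.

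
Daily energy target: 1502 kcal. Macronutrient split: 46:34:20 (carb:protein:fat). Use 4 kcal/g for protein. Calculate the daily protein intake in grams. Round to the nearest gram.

Protein energy = 34% × 1502 = 510.68 kcal.
At 4 kcal/g: 510.68 ÷ 4 = 127.67 g.

128 g/day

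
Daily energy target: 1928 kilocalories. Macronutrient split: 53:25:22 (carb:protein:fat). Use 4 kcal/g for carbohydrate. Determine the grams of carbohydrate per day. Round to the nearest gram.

255 g/day

Carbohydrate energy = 53% × 1928 = 1021.84 kcal.
At 4 kcal/g: 1021.84 ÷ 4 = 255.46 g.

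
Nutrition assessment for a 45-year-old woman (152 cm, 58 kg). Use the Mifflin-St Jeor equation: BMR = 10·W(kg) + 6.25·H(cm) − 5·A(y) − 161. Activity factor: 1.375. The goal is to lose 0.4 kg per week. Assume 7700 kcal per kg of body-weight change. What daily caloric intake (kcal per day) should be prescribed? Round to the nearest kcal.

Mifflin-St Jeor (female): BMR = 10(58) + 6.25(152) − 5(45) − 161 = 580 + 950 − 225 − 161 = 1144 kcal/day.
TEE = 1144 × 1.375 = 1573 kcal/day.
Required daily deficit = 0.4 × 7700 ÷ 7 = 440 kcal/day.
Target intake = 1573 − 440 = 1133 kcal/day.

1133 kcal per day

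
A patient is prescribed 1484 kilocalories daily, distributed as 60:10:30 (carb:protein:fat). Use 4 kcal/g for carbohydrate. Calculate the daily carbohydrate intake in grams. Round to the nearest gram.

223 g/day

Carbohydrate energy = 60% × 1484 = 890.4 kcal.
At 4 kcal/g: 890.4 ÷ 4 = 222.6 g.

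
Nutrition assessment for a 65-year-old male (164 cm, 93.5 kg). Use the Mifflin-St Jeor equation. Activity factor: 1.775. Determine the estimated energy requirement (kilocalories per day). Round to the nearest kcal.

Mifflin-St Jeor (male): BMR = 10(93.5) + 6.25(164) − 5(65) + 5 = 935 + 1025 − 325 + 5 = 1640 kcal/day.
TEE = BMR × activity factor = 1640 × 1.775 = 2911 kcal/day.

2911 kilocalories per day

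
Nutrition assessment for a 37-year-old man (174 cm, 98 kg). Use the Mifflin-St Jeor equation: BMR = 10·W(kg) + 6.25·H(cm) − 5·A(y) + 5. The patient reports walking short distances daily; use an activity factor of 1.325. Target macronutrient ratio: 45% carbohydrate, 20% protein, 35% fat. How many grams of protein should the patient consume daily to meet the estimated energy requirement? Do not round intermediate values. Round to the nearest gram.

Mifflin-St Jeor (male): BMR = 10(98) + 6.25(174) − 5(37) + 5 = 980 + 1087.5 − 185 + 5 = 1887.5 kcal/day.
TEE = 1887.5 × 1.325 = 2500.9375 kcal/day.
Protein energy = 20% × 2500.9375 = 500.1875 kcal.
Protein = 500.1875 ÷ 4 kcal/g = 125.0469 g.

125 g/day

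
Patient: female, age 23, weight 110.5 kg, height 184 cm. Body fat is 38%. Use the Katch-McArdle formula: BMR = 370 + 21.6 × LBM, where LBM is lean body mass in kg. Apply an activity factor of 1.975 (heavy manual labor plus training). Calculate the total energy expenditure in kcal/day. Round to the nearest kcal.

LBM = 110.5 × (1 − 0.38) = 68.51 kg. Katch-McArdle: BMR = 370 + 21.6 × 68.51 = 1849.816 kcal/day.
TEE = BMR × activity factor = 1849.816 × 1.975 = 3653.3866 kcal/day.

3653 kcal/day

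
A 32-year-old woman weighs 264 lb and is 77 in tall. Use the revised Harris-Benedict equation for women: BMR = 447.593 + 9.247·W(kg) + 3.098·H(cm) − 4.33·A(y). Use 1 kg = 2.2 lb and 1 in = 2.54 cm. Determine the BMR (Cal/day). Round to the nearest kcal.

2025 Cal/day

Convert to metric: weight = 264 ÷ 2.2 = 120 kg; height = 77 × 2.54 = 195.58 cm.
Harris-Benedict: BMR = 447.593 + 9.247(120) + 3.098(195.58) − 4.33(32) = 2024.5798 kcal/day.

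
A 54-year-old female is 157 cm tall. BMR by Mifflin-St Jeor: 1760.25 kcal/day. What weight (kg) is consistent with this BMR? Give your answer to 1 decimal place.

121.0 kg

1760.25 = 10·W + 6.25(157) − 5(54) − 161
10·W = 1760.25 − 550.25 = 1210, so W = 121 kg.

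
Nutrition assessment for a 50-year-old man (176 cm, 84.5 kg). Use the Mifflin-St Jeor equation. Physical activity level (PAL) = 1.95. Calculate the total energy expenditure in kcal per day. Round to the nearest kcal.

Mifflin-St Jeor (male): BMR = 10(84.5) + 6.25(176) − 5(50) + 5 = 845 + 1100 − 250 + 5 = 1700 kcal/day.
TEE = BMR × activity factor = 1700 × 1.95 = 3315 kcal/day.

3315 kcal per day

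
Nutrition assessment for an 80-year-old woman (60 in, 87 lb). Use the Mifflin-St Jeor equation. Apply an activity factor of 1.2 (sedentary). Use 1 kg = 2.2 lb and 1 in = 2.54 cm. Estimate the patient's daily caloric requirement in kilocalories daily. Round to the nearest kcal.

Convert to metric: weight = 87 ÷ 2.2 = 39.5455 kg; height = 60 × 2.54 = 152.4 cm.
Mifflin-St Jeor (female): BMR = 10(39.5455) + 6.25(152.4) − 5(80) − 161 = 395.4545 + 952.5 − 400 − 161 = 786.9545 kcal/day.
TEE = BMR × activity factor = 786.9545 × 1.2 = 944.3455 kcal/day.

944 kilocalories daily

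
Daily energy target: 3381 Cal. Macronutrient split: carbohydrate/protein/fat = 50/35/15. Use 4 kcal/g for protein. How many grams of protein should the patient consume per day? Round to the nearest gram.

Protein energy = 35% × 3381 = 1183.35 kcal.
At 4 kcal/g: 1183.35 ÷ 4 = 295.8375 g.

296 g/day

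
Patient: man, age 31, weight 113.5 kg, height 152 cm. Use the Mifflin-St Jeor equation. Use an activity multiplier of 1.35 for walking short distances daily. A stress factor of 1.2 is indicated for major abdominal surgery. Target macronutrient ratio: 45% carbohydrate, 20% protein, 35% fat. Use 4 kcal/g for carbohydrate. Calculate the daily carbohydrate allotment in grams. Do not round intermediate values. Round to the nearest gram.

Mifflin-St Jeor (male): BMR = 10(113.5) + 6.25(152) − 5(31) + 5 = 1135 + 950 − 155 + 5 = 1935 kcal/day.
TEE = 1935 × 1.35 = 2612.25 kcal/day.
With stress factor 1.2: 2612.25 × 1.2 = 3134.7 kcal/day.
Carbohydrate energy = 45% × 3134.7 = 1410.615 kcal.
Carbohydrate = 1410.615 ÷ 4 kcal/g = 352.6538 g.

353 g/day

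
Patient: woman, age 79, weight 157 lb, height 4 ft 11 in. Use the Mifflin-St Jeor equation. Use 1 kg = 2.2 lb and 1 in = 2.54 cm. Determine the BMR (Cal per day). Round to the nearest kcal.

1094 Cal per day

Convert to metric: weight = 157 ÷ 2.2 = 71.3636 kg; height = (4×12 + 11) × 2.54 = 59 × 2.54 = 149.86 cm.
Mifflin-St Jeor (female): BMR = 10(71.3636) + 6.25(149.86) − 5(79) − 161 = 713.6364 + 936.625 − 395 − 161 = 1094.2614 kcal/day.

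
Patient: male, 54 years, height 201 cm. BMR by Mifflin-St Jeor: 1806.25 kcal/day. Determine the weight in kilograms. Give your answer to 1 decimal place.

1806.25 = 10·W + 6.25(201) − 5(54) + 5
10·W = 1806.25 − 991.25 = 815, so W = 81.5 kg.

81.5 kg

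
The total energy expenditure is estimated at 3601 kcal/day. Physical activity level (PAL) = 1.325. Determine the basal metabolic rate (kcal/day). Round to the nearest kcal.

2718 kcal/day

BMR = TEE ÷ activity factor = 3601 ÷ 1.325 = 2717.7358 kcal/day.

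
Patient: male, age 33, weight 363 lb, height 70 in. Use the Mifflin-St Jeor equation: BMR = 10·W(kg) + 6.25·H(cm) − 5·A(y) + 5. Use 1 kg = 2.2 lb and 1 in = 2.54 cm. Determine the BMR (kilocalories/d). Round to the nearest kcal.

Convert to metric: weight = 363 ÷ 2.2 = 165 kg; height = 70 × 2.54 = 177.8 cm.
Mifflin-St Jeor (male): BMR = 10(165) + 6.25(177.8) − 5(33) + 5 = 1650 + 1111.25 − 165 + 5 = 2601.25 kcal/day.

2601 kilocalories/d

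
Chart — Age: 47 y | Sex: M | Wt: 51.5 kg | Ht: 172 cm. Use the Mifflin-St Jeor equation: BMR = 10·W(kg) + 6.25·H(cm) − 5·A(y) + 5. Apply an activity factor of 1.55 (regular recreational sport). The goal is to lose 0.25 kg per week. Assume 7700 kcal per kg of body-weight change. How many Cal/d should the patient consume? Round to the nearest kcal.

1833 Cal/d

Mifflin-St Jeor (male): BMR = 10(51.5) + 6.25(172) − 5(47) + 5 = 515 + 1075 − 235 + 5 = 1360 kcal/day.
TEE = 1360 × 1.55 = 2108 kcal/day.
Required daily deficit = 0.25 × 7700 ÷ 7 = 275 kcal/day.
Target intake = 2108 − 275 = 1833 kcal/day.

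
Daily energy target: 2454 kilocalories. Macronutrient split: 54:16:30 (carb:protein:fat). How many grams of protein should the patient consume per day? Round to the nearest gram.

Protein energy = 16% × 2454 = 392.64 kcal.
At 4 kcal/g: 392.64 ÷ 4 = 98.16 g.

98 g/day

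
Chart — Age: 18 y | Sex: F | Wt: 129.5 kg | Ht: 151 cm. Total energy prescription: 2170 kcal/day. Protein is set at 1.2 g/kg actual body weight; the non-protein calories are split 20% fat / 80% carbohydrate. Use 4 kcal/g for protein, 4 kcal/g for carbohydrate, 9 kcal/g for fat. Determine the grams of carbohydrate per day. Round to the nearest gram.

310 g/day

Protein = 1.2 × 129.5 = 155.4 g → 155.4 × 4 = 621.6 kcal.
Non-protein calories = 2170 − 621.6 = 1548.4 kcal.
Fat: 20% × 1548.4 = 309.68 kcal; carbohydrate: 1238.72 kcal.
Carbohydrate: 1238.72 kcal ÷ 4 kcal/g = 309.68 g.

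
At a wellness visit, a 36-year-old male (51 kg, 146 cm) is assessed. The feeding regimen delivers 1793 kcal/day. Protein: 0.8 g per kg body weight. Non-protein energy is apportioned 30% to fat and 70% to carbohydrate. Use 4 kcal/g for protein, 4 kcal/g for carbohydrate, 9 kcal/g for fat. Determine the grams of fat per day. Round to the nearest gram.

54 g/day

Protein = 0.8 × 51 = 40.8 g → 40.8 × 4 = 163.2 kcal.
Non-protein calories = 1793 − 163.2 = 1629.8 kcal.
Fat: 30% × 1629.8 = 488.94 kcal; carbohydrate: 1140.86 kcal.
Fat: 488.94 kcal ÷ 9 kcal/g = 54.3267 g.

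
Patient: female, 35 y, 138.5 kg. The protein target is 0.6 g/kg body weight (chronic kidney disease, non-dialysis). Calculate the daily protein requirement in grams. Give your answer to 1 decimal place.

Protein = 0.6 g/kg × 138.5 kg = 83.1 g/day.

83.1 g/day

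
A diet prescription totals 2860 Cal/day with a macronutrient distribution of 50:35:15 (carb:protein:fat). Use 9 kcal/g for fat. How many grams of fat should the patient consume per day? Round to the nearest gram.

48 g/day

Fat energy = 15% × 2860 = 429 kcal.
At 9 kcal/g: 429 ÷ 9 = 47.6667 g.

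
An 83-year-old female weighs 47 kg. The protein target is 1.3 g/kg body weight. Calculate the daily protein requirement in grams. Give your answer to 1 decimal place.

Protein = 1.3 g/kg × 47 kg = 61.1 g/day.

61.1 g/day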